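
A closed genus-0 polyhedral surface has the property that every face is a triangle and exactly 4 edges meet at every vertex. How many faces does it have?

8

Each face has 3 edges and each edge borders two faces, so 2E = 3F.
Each vertex has degree 4, so 4V = 2E and hence V = 3F/4.
Euler: V − E + F = 2 ⇒ (3F/4) − (3F/2) + F = 2.
Multiply by 8: (6 − 12 + 8)F = 16, i.e. 2F = 16.
So F = 8, E = 3·8/2 = 12, V = 3·8/4 = 6.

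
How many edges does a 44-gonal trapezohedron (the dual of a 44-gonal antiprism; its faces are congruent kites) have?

176

The n-trapezohedron (dual of the n-antiprism) has V = 2·44 + 2 = 90, E = 4·44 = 176, F = 2·44 = 88.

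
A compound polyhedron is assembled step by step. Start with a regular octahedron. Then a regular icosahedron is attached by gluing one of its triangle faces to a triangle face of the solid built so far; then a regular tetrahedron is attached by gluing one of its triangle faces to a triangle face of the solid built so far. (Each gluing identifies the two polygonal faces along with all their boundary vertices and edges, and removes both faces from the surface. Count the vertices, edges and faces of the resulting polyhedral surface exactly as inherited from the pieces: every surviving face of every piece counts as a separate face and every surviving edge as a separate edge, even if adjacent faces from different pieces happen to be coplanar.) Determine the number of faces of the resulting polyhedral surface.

A regular octahedron: V=6, E=12, F=8.
Attach a regular icosahedron (V=12, E=30, F=20) along a 3-gon: merge 3 vertices and 3 edges, delete both glued faces → V=15, E=39, F=26.
Attach a regular tetrahedron (V=4, E=6, F=4) along a 3-gon: merge 3 vertices and 3 edges, delete both glued faces → V=16, E=42, F=28.
Check: V − E + F = 16 − 42 + 28 = 2.

28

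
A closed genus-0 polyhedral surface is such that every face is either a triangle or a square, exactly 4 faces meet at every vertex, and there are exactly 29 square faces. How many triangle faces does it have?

8

Let x be the number of triangles; then F = 29 + x.
Edge–face incidences: 2E = 4·29 + 3·x = 116 + 3x.
Every vertex has degree 4, so 4V = 2E.
Euler: V − E + F = 2 ⇒ (2E)/4 − E + (29 + x) = 2.
Multiply by 8: 2·(2E) − 4·(2E) + 8·(29 + x) = 16, i.e. 232 + 8x − 2·(116 + 3x) = 16.
Collecting terms: 2x = 16, so x = 8.
Then 2E = 116 + 3·8 = 140, so E = 70, V = 2E/4 = 35, F = 29 + 8 = 37.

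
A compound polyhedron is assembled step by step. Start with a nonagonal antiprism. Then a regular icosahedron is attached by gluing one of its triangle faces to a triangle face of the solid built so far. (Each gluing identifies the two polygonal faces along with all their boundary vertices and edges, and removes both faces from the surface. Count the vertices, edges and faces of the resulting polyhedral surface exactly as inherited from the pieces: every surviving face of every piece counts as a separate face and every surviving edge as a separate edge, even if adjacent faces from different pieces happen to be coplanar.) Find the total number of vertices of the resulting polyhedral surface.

A nonagonal antiprism: V=18, E=36, F=20.
Attach a regular icosahedron (V=12, E=30, F=20) along a 3-gon: merge 3 vertices and 3 edges, delete both glued faces → V=27, E=63, F=38.
Check: V − E + F = 27 − 63 + 38 = 2.

27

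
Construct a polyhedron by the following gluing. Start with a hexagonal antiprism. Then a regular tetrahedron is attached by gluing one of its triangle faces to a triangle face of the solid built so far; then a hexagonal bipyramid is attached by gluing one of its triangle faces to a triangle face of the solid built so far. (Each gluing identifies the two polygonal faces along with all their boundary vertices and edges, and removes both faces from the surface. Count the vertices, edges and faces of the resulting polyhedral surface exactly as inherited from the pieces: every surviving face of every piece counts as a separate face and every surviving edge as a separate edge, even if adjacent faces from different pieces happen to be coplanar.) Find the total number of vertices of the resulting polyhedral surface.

A hexagonal antiprism: V=12, E=24, F=14.
Attach a regular tetrahedron (V=4, E=6, F=4) along a 3-gon: merge 3 vertices and 3 edges, delete both glued faces → V=13, E=27, F=16.
Attach a hexagonal bipyramid (V=8, E=18, F=12) along a 3-gon: merge 3 vertices and 3 edges, delete both glued faces → V=18, E=42, F=26.
Check: V − E + F = 18 − 42 + 26 = 2.

18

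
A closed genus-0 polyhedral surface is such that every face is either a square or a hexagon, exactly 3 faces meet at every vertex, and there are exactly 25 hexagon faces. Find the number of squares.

6

Let x be the number of squares; then F = 25 + x.
Edge–face incidences: 2E = 6·25 + 4·x = 150 + 4x.
Every vertex has degree 3, so 3V = 2E.
Euler: V − E + F = 2 ⇒ (2E)/3 − E + (25 + x) = 2.
Multiply by 6: 2·(2E) − 3·(2E) + 6·(25 + x) = 12, i.e. 150 + 6x − (150 + 4x) = 12.
Collecting terms: 2x = 12, so x = 6.
Then 2E = 150 + 4·6 = 174, so E = 87, V = 2E/3 = 58, F = 25 + 6 = 31.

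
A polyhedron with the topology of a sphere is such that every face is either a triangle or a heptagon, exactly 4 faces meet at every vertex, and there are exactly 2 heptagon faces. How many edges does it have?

Let x be the number of triangles; then F = 2 + x.
Edge–face incidences: 2E = 7·2 + 3·x = 14 + 3x.
Every vertex has degree 4, so 4V = 2E.
Euler: V − E + F = 2 ⇒ (2E)/4 − E + (2 + x) = 2.
Multiply by 8: 2·(2E) − 4·(2E) + 8·(2 + x) = 16, i.e. 16 + 8x − 2·(14 + 3x) = 16.
Collecting terms: 2x − 12 = 16, so 2x = 28, so x = 14.
Then 2E = 14 + 3·14 = 56, so E = 28, V = 2E/4 = 14, F = 2 + 14 = 16.

28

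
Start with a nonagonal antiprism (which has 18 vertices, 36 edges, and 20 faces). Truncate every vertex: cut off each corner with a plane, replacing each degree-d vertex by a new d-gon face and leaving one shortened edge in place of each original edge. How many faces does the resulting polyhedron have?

Truncation replaces each original edge-end by a new vertex, so V′ = 2E = 72.
Each original edge survives, and each old vertex of degree d contributes d new edges; summing degrees gives Σd = 2E, so E′ = E + 2E = 3E = 108.
Each original face survives and each original vertex becomes one new face: F′ = F + V = 38.

38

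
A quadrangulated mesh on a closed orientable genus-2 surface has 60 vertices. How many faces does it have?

χ = 2 − 2·2 = -2, and every face is a square so 4F = 2E.
V − E + F = -2 with E = 4F/2 gives 60 − (4/2 − 1)·F = -2, so F = 62 and E = 124.

62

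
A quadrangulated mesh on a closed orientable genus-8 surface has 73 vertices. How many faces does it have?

χ = 2 − 2·8 = -14, and every face is a square so 4F = 2E.
V − E + F = -14 with E = 4F/2 gives 73 − (4/2 − 1)·F = -14, so F = 87 and E = 174.

87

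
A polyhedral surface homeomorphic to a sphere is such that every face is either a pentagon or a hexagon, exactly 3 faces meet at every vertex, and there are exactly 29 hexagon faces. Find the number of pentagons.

Let x be the number of pentagons; then F = 29 + x.
Edge–face incidences: 2E = 6·29 + 5·x = 174 + 5x.
Every vertex has degree 3, so 3V = 2E.
Euler: V − E + F = 2 ⇒ (2E)/3 − E + (29 + x) = 2.
Multiply by 6: 2·(2E) − 3·(2E) + 6·(29 + x) = 12, i.e. 174 + 6x − (174 + 5x) = 12.
Collecting terms: x = 12.
Then 2E = 174 + 5·12 = 234, so E = 117, V = 2E/3 = 78, F = 29 + 12 = 41.

12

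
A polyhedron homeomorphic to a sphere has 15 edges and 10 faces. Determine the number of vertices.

Here V − E + F = 2.
V = 2 + E − F = 2 + 15 − 10 = 7.

7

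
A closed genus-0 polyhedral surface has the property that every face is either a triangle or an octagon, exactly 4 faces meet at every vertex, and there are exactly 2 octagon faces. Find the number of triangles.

16

Let x be the number of triangles; then F = 2 + x.
Edge–face incidences: 2E = 8·2 + 3·x = 16 + 3x.
Every vertex has degree 4, so 4V = 2E.
Euler: V − E + F = 2 ⇒ (2E)/4 − E + (2 + x) = 2.
Multiply by 8: 2·(2E) − 4·(2E) + 8·(2 + x) = 16, i.e. 16 + 8x − 2·(16 + 3x) = 16.
Collecting terms: 2x − 16 = 16, so 2x = 32, so x = 16.
Then 2E = 16 + 3·16 = 64, so E = 32, V = 2E/4 = 16, F = 2 + 16 = 18.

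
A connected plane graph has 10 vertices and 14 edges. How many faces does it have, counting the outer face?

6

Euler's formula for a connected plane graph: V − E + F = 2, so F = 2 − 10 + 14 = 6.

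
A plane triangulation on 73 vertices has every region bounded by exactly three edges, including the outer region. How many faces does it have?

In a plane triangulation 3F = 2E and V − E + F = 2, so F = 2V − 4 = 2·73 − 4 = 142.

142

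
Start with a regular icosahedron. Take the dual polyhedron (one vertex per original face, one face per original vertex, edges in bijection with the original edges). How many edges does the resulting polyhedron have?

The base solid has V = 12, E = 30, F = 20.
The dual swaps V and F and preserves E: V′ = F = 20, E′ = E = 30, F′ = V = 12.

30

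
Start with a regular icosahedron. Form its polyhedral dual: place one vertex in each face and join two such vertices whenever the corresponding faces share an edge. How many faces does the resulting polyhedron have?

12

The base solid has V = 12, E = 30, F = 20.
The dual swaps V and F and preserves E: V′ = F = 20, E′ = E = 30, F′ = V = 12.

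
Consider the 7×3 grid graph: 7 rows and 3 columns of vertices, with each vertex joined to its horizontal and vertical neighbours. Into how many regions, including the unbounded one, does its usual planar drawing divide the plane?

13

The grid has V = 7·3 = 21 vertices and E = 7·2 + 3·6 = 32 edges.
F = 2 − V + E = 2 − 21 + 32 = 13.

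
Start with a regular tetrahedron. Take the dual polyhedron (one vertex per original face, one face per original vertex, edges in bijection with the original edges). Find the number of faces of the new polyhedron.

4

The base solid has V = 4, E = 6, F = 4.
The dual swaps V and F and preserves E: V′ = F = 4, E′ = E = 6, F′ = V = 4.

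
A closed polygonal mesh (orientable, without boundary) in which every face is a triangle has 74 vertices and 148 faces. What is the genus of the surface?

Every face is a triangle, so 2E = 3·148 = 444, giving E = 222.
χ = V − E + F = 74 − 222 + 148 = 0.
For a closed orientable surface χ = 2 − 2g, so g = (2 − (0))/2 = 1.

1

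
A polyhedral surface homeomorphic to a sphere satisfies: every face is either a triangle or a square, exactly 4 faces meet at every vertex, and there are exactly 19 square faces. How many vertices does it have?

Let x be the number of triangles; then F = 19 + x.
Edge–face incidences: 2E = 4·19 + 3·x = 76 + 3x.
Every vertex has degree 4, so 4V = 2E.
Euler: V − E + F = 2 ⇒ (2E)/4 − E + (19 + x) = 2.
Multiply by 8: 2·(2E) − 4·(2E) + 8·(19 + x) = 16, i.e. 152 + 8x − 2·(76 + 3x) = 16.
Collecting terms: 2x = 16, so x = 8.
Then 2E = 76 + 3·8 = 100, so E = 50, V = 2E/4 = 25, F = 19 + 8 = 27.

25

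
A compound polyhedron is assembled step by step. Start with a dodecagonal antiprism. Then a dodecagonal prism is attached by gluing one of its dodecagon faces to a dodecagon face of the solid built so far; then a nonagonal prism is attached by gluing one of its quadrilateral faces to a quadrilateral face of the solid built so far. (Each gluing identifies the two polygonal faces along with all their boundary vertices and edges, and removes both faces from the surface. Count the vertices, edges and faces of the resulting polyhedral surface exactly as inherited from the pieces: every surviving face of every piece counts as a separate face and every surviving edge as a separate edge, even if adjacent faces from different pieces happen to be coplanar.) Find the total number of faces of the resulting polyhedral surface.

A dodecagonal antiprism: V=24, E=48, F=26.
Attach a dodecagonal prism (V=24, E=36, F=14) along a 12-gon: merge 12 vertices and 12 edges, delete both glued faces → V=36, E=72, F=38.
Attach a nonagonal prism (V=18, E=27, F=11) along a 4-gon: merge 4 vertices and 4 edges, delete both glued faces → V=50, E=95, F=47.
Check: V − E + F = 50 − 95 + 47 = 2.

47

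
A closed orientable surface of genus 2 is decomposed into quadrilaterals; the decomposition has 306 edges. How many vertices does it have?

χ = 2 − 2·2 = -2, and every face is a square so 4F = 2E.
F = 2E/4 = 153. Then V = -2 + E − F = -2 + 306 − 153 = 151.

151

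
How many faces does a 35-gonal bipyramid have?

A bipyramid over an n-gon has 2n triangular faces and n + 2 vertices: V = 35 + 2 = 37, E = 3·35 = 105, F = 2·35 = 70.

70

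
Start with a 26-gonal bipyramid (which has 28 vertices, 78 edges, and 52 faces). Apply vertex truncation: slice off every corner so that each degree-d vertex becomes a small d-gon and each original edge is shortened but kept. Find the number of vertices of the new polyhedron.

Truncation replaces each original edge-end by a new vertex, so V′ = 2E = 156.
Each original edge survives, and each old vertex of degree d contributes d new edges; summing degrees gives Σd = 2E, so E′ = E + 2E = 3E = 234.
Each original face survives and each original vertex becomes one new face: F′ = F + V = 80.

156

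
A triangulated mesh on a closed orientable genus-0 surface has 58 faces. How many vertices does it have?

χ = 2 − 2·0 = 2, and every face is a triangle so 3F = 2E.
E = 3·58/2 = 87. Then V = 2 + E − F = 2 + 87 − 58 = 31.

31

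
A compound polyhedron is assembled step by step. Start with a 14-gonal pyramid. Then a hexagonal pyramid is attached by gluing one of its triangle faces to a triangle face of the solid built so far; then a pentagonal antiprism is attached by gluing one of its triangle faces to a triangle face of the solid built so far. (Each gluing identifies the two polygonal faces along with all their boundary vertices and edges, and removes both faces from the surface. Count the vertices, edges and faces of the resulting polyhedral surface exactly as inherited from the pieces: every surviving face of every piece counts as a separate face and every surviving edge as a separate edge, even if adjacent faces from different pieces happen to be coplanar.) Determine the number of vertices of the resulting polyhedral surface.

A 14-gonal pyramid: V=15, E=28, F=15.
Attach a hexagonal pyramid (V=7, E=12, F=7) along a 3-gon: merge 3 vertices and 3 edges, delete both glued faces → V=19, E=37, F=20.
Attach a pentagonal antiprism (V=10, E=20, F=12) along a 3-gon: merge 3 vertices and 3 edges, delete both glued faces → V=26, E=54, F=30.
Check: V − E + F = 26 − 54 + 30 = 2.

26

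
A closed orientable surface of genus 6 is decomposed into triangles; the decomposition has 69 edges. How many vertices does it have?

χ = 2 − 2·6 = -10, and every face is a triangle so 3F = 2E.
F = 2E/3 = 46. Then V = -10 + E − F = -10 + 69 − 46 = 13.

13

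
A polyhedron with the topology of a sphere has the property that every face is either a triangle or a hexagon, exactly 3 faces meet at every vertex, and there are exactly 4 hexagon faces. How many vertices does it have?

Let x be the number of triangles; then F = 4 + x.
Edge–face incidences: 2E = 6·4 + 3·x = 24 + 3x.
Every vertex has degree 3, so 3V = 2E.
Euler: V − E + F = 2 ⇒ (2E)/3 − E + (4 + x) = 2.
Multiply by 6: 2·(2E) − 3·(2E) + 6·(4 + x) = 12, i.e. 24 + 6x − (24 + 3x) = 12.
Collecting terms: 3x = 12, so x = 4.
Then 2E = 24 + 3·4 = 36, so E = 18, V = 2E/3 = 12, F = 4 + 4 = 8.

12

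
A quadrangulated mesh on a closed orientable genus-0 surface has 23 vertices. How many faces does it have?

χ = 2 − 2·0 = 2, and every face is a square so 4F = 2E.
V − E + F = 2 with E = 4F/2 gives 23 − (4/2 − 1)·F = 2, so F = 21 and E = 42.

21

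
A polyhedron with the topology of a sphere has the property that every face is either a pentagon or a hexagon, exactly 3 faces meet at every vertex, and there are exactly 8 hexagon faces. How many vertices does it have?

Let x be the number of pentagons; then F = 8 + x.
Edge–face incidences: 2E = 6·8 + 5·x = 48 + 5x.
Every vertex has degree 3, so 3V = 2E.
Euler: V − E + F = 2 ⇒ (2E)/3 − E + (8 + x) = 2.
Multiply by 6: 2·(2E) − 3·(2E) + 6·(8 + x) = 12, i.e. 48 + 6x − (48 + 5x) = 12.
Collecting terms: x = 12.
Then 2E = 48 + 5·12 = 108, so E = 54, V = 2E/3 = 36, F = 8 + 12 = 20.

36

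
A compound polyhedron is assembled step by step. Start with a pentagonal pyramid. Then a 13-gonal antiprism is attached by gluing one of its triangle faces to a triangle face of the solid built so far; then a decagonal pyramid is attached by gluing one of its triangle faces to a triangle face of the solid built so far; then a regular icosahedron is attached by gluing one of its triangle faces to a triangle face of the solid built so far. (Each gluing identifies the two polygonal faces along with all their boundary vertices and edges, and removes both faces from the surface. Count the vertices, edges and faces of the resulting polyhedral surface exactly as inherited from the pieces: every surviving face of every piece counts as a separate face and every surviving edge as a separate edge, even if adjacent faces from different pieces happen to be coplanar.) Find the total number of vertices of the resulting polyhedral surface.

46

A pentagonal pyramid: V=6, E=10, F=6.
Attach a 13-gonal antiprism (V=26, E=52, F=28) along a 3-gon: merge 3 vertices and 3 edges, delete both glued faces → V=29, E=59, F=32.
Attach a decagonal pyramid (V=11, E=20, F=11) along a 3-gon: merge 3 vertices and 3 edges, delete both glued faces → V=37, E=76, F=41.
Attach a regular icosahedron (V=12, E=30, F=20) along a 3-gon: merge 3 vertices and 3 edges, delete both glued faces → V=46, E=103, F=59.
Check: V − E + F = 46 − 103 + 59 = 2.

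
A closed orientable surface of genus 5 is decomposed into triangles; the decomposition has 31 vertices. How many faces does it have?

χ = 2 − 2·5 = -8, and every face is a triangle so 3F = 2E.
V − E + F = -8 with E = 3F/2 gives 31 − (3/2 − 1)·F = -8, so F = 78 and E = 117.

78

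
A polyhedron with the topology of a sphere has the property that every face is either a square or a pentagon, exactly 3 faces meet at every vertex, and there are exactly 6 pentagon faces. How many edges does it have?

21

Let x be the number of squares; then F = 6 + x.
Edge–face incidences: 2E = 5·6 + 4·x = 30 + 4x.
Every vertex has degree 3, so 3V = 2E.
Euler: V − E + F = 2 ⇒ (2E)/3 − E + (6 + x) = 2.
Multiply by 6: 2·(2E) − 3·(2E) + 6·(6 + x) = 12, i.e. 36 + 6x − (30 + 4x) = 12.
Collecting terms: 2x + 6 = 12, so 2x = 6, so x = 3.
Then 2E = 30 + 4·3 = 42, so E = 21, V = 2E/3 = 14, F = 6 + 3 = 9.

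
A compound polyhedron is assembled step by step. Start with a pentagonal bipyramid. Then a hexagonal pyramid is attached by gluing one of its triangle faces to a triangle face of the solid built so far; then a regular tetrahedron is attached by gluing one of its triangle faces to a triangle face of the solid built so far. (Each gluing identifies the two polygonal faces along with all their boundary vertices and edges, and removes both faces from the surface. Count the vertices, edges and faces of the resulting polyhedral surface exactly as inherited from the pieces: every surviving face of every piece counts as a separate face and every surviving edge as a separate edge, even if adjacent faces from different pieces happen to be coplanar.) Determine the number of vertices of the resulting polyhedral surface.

12

A pentagonal bipyramid: V=7, E=15, F=10.
Attach a hexagonal pyramid (V=7, E=12, F=7) along a 3-gon: merge 3 vertices and 3 edges, delete both glued faces → V=11, E=24, F=15.
Attach a regular tetrahedron (V=4, E=6, F=4) along a 3-gon: merge 3 vertices and 3 edges, delete both glued faces → V=12, E=27, F=17.
Check: V − E + F = 12 − 27 + 17 = 2.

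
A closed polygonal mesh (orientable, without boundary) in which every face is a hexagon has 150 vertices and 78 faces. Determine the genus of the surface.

4

Every face is a hexagon, so 2E = 6·78 = 468, giving E = 234.
χ = V − E + F = 150 − 234 + 78 = -6.
For a closed orientable surface χ = 2 − 2g, so g = (2 − (-6))/2 = 4.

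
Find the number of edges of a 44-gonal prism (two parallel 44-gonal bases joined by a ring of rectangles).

132

A prism on an n-gon has two n-gon bases and n rectangular sides: V = 2·44 = 88, E = 3·44 = 132, F = 44 + 2 = 46.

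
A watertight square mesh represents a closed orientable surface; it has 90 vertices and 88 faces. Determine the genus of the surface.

Every face is a square, so 2E = 4·88 = 352, giving E = 176.
χ = V − E + F = 90 − 176 + 88 = 2.
For a closed orientable surface χ = 2 − 2g, so g = (2 − (2))/2 = 0.

0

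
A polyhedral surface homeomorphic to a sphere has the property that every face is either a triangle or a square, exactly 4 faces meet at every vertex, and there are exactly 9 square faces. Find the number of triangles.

8

Let x be the number of triangles; then F = 9 + x.
Edge–face incidences: 2E = 4·9 + 3·x = 36 + 3x.
Every vertex has degree 4, so 4V = 2E.
Euler: V − E + F = 2 ⇒ (2E)/4 − E + (9 + x) = 2.
Multiply by 8: 2·(2E) − 4·(2E) + 8·(9 + x) = 16, i.e. 72 + 8x − 2·(36 + 3x) = 16.
Collecting terms: 2x = 16, so x = 8.
Then 2E = 36 + 3·8 = 60, so E = 30, V = 2E/4 = 15, F = 9 + 8 = 17.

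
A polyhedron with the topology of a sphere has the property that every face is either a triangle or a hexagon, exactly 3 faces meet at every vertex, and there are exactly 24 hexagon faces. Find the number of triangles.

Let x be the number of triangles; then F = 24 + x.
Edge–face incidences: 2E = 6·24 + 3·x = 144 + 3x.
Every vertex has degree 3, so 3V = 2E.
Euler: V − E + F = 2 ⇒ (2E)/3 − E + (24 + x) = 2.
Multiply by 6: 2·(2E) − 3·(2E) + 6·(24 + x) = 12, i.e. 144 + 6x − (144 + 3x) = 12.
Collecting terms: 3x = 12, so x = 4.
Then 2E = 144 + 3·4 = 156, so E = 78, V = 2E/3 = 52, F = 24 + 4 = 28.

4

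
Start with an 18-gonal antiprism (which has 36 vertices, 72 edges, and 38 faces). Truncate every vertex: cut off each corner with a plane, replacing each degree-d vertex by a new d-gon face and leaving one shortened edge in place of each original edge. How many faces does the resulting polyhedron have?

74

Truncation replaces each original edge-end by a new vertex, so V′ = 2E = 144.
Each original edge survives, and each old vertex of degree d contributes d new edges; summing degrees gives Σd = 2E, so E′ = E + 2E = 3E = 216.
Each original face survives and each original vertex becomes one new face: F′ = F + V = 74.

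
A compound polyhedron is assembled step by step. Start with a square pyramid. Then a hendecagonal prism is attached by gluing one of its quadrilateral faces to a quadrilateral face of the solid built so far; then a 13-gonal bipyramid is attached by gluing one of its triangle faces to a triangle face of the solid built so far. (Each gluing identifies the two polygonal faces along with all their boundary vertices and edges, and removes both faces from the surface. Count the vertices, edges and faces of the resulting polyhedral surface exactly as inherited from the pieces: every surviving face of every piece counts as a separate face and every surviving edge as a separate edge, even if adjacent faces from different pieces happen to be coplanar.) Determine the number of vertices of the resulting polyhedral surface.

35

A square pyramid: V=5, E=8, F=5.
Attach a hendecagonal prism (V=22, E=33, F=13) along a 4-gon: merge 4 vertices and 4 edges, delete both glued faces → V=23, E=37, F=16.
Attach a 13-gonal bipyramid (V=15, E=39, F=26) along a 3-gon: merge 3 vertices and 3 edges, delete both glued faces → V=35, E=73, F=40.
Check: V − E + F = 35 − 73 + 40 = 2.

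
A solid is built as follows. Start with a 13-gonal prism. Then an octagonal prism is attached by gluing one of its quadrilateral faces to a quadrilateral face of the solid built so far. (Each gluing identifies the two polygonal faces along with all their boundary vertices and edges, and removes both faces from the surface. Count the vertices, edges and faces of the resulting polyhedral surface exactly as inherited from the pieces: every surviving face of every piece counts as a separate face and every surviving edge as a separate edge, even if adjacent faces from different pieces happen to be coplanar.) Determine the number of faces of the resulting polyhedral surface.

23

A 13-gonal prism: V=26, E=39, F=15.
Attach an octagonal prism (V=16, E=24, F=10) along a 4-gon: merge 4 vertices and 4 edges, delete both glued faces → V=38, E=59, F=23.
Check: V − E + F = 38 − 59 + 23 = 2.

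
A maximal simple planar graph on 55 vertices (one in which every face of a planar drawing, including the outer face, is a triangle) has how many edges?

In a plane triangulation 3F = 2E and V − E + F = 2, so E = 3V − 6 = 3·55 − 6 = 159.

159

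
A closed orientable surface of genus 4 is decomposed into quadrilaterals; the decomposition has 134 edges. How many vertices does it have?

61

χ = 2 − 2·4 = -6, and every face is a square so 4F = 2E.
F = 2E/4 = 67. Then V = -6 + E − F = -6 + 134 − 67 = 61.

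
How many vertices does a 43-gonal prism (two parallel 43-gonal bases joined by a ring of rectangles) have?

86

A prism on an n-gon has two n-gon bases and n rectangular sides: V = 2·43 = 86, E = 3·43 = 129, F = 43 + 2 = 45.
Check: V − E + F = 86 − 129 + 45 = 2.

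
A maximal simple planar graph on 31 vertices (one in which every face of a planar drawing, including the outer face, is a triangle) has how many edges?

87

In a plane triangulation 3F = 2E and V − E + F = 2, so E = 3V − 6 = 3·31 − 6 = 87.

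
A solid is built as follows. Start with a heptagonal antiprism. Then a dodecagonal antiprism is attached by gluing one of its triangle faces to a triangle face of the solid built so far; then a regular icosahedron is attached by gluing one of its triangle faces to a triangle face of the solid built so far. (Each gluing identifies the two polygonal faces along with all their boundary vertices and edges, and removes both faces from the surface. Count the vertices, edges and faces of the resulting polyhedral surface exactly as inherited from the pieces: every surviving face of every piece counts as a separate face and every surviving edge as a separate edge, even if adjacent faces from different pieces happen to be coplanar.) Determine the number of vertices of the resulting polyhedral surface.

44

A heptagonal antiprism: V=14, E=28, F=16.
Attach a dodecagonal antiprism (V=24, E=48, F=26) along a 3-gon: merge 3 vertices and 3 edges, delete both glued faces → V=35, E=73, F=40.
Attach a regular icosahedron (V=12, E=30, F=20) along a 3-gon: merge 3 vertices and 3 edges, delete both glued faces → V=44, E=100, F=58.
Check: V − E + F = 44 − 100 + 58 = 2.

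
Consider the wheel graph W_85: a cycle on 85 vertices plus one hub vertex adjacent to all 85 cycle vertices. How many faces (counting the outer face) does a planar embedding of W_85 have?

86

W_85 has V = 85 + 1 = 86 vertices and E = 2·85 = 170 edges.
By Euler's formula F = 2 − V + E = 2 − 86 + 170 = 86.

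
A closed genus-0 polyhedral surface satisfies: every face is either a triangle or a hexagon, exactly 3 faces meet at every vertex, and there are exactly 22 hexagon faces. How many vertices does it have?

48

Let x be the number of triangles; then F = 22 + x.
Edge–face incidences: 2E = 6·22 + 3·x = 132 + 3x.
Every vertex has degree 3, so 3V = 2E.
Euler: V − E + F = 2 ⇒ (2E)/3 − E + (22 + x) = 2.
Multiply by 6: 2·(2E) − 3·(2E) + 6·(22 + x) = 12, i.e. 132 + 6x − (132 + 3x) = 12.
Collecting terms: 3x = 12, so x = 4.
Then 2E = 132 + 3·4 = 144, so E = 72, V = 2E/3 = 48, F = 22 + 4 = 26.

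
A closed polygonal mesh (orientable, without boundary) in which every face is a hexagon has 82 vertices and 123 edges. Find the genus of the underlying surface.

Every face is a hexagon and each edge borders two faces, so 6F = 2·123, giving F = 41.
χ = V − E + F = 82 − 123 + 41 = 0.
For a closed orientable surface χ = 2 − 2g, so g = (2 − (0))/2 = 1.

1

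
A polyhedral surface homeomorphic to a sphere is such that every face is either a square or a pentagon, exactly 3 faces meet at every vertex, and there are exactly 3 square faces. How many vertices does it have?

Let x be the number of pentagons; then F = 3 + x.
Edge–face incidences: 2E = 4·3 + 5·x = 12 + 5x.
Every vertex has degree 3, so 3V = 2E.
Euler: V − E + F = 2 ⇒ (2E)/3 − E + (3 + x) = 2.
Multiply by 6: 2·(2E) − 3·(2E) + 6·(3 + x) = 12, i.e. 18 + 6x − (12 + 5x) = 12.
Collecting terms: x + 6 = 12, so x = 6.
Then 2E = 12 + 5·6 = 42, so E = 21, V = 2E/3 = 14, F = 3 + 6 = 9.

14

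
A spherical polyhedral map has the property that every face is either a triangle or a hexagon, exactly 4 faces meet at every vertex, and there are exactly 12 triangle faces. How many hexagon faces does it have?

2

Let x be the number of hexagons; then F = 12 + x.
Edge–face incidences: 2E = 3·12 + 6·x = 36 + 6x.
Every vertex has degree 4, so 4V = 2E.
Euler: V − E + F = 2 ⇒ (2E)/4 − E + (12 + x) = 2.
Multiply by 8: 2·(2E) − 4·(2E) + 8·(12 + x) = 16, i.e. 96 + 8x − 2·(36 + 6x) = 16.
Collecting terms: −4x + 24 = 16, so −4x = −8, so x = 2.
Then 2E = 36 + 6·2 = 48, so E = 24, V = 2E/4 = 12, F = 12 + 2 = 14.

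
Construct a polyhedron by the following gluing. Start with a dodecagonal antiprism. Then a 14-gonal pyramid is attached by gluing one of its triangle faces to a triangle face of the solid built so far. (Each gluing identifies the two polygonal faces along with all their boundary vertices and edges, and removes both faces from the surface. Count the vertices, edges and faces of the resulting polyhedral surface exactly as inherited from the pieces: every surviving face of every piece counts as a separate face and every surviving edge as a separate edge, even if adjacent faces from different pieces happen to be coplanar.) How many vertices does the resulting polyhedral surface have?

A dodecagonal antiprism: V=24, E=48, F=26.
Attach a 14-gonal pyramid (V=15, E=28, F=15) along a 3-gon: merge 3 vertices and 3 edges, delete both glued faces → V=36, E=73, F=39.
Check: V − E + F = 36 − 73 + 39 = 2.

36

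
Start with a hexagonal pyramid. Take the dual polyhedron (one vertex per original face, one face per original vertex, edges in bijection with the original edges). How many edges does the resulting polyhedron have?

12

The base solid has V = 7, E = 12, F = 7.
The dual swaps V and F and preserves E: V′ = F = 7, E′ = E = 12, F′ = V = 7.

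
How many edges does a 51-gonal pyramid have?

102

A pyramid on an n-gon base has one n-gon and n triangles: V = 51 + 1 = 52, E = 2·51 = 102, F = 51 + 1 = 52.
Check: V − E + F = 52 − 102 + 52 = 2.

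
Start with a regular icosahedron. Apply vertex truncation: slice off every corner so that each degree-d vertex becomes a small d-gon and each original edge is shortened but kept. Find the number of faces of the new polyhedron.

32

The base solid has V = 12, E = 30, F = 20.
Truncation replaces each original edge-end by a new vertex, so V′ = 2E = 60.
Each original edge survives, and each old vertex of degree d contributes d new edges; summing degrees gives Σd = 2E, so E′ = E + 2E = 3E = 90.
Each original face survives and each original vertex becomes one new face: F′ = F + V = 32.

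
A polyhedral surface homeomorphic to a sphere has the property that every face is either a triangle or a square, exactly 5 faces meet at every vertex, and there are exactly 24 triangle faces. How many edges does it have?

Let x be the number of squares; then F = 24 + x.
Edge–face incidences: 2E = 3·24 + 4·x = 72 + 4x.
Every vertex has degree 5, so 5V = 2E.
Euler: V − E + F = 2 ⇒ (2E)/5 − E + (24 + x) = 2.
Multiply by 10: 2·(2E) − 5·(2E) + 10·(24 + x) = 20, i.e. 240 + 10x − 3·(72 + 4x) = 20.
Collecting terms: −2x + 24 = 20, so −2x = −4, so x = 2.
Then 2E = 72 + 4·2 = 80, so E = 40, V = 2E/5 = 16, F = 24 + 2 = 26.

40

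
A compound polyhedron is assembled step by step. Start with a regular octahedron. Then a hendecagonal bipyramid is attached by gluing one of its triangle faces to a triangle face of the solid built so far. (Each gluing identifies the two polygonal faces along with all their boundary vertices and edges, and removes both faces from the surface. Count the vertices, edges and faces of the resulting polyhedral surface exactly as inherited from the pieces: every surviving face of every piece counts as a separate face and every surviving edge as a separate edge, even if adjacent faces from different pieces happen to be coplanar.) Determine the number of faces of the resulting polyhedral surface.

28

A regular octahedron: V=6, E=12, F=8.
Attach a hendecagonal bipyramid (V=13, E=33, F=22) along a 3-gon: merge 3 vertices and 3 edges, delete both glued faces → V=16, E=42, F=28.
Check: V − E + F = 16 − 42 + 28 = 2.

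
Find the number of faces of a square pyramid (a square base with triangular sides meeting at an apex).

A pyramid on an n-gon base has one n-gon and n triangles: V = 4 + 1 = 5, E = 2·4 = 8, F = 4 + 1 = 5.

5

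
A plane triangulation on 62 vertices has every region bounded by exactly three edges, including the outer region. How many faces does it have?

120

In a plane triangulation 3F = 2E and V − E + F = 2, so F = 2V − 4 = 2·62 − 4 = 120.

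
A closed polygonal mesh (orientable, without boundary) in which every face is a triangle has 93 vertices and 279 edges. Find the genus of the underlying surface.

1

Every face is a triangle and each edge borders two faces, so 3F = 2·279, giving F = 186.
χ = V − E + F = 93 − 279 + 186 = 0.
For a closed orientable surface χ = 2 − 2g, so g = (2 − (0))/2 = 1.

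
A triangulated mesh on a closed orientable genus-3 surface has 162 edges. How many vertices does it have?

50

χ = 2 − 2·3 = -4, and every face is a triangle so 3F = 2E.
F = 2E/3 = 108. Then V = -4 + E − F = -4 + 162 − 108 = 50.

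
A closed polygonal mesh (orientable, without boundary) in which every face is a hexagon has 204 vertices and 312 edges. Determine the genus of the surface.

3

Every face is a hexagon and each edge borders two faces, so 6F = 2·312, giving F = 104.
χ = V − E + F = 204 − 312 + 104 = -4.
For a closed orientable surface χ = 2 − 2g, so g = (2 − (-4))/2 = 3.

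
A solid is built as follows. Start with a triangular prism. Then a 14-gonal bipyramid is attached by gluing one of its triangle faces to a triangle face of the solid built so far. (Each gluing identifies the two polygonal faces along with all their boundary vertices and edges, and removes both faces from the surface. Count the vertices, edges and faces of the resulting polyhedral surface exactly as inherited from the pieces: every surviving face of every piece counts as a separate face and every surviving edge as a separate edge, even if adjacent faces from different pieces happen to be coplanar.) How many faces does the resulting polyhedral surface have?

31

A triangular prism: V=6, E=9, F=5.
Attach a 14-gonal bipyramid (V=16, E=42, F=28) along a 3-gon: merge 3 vertices and 3 edges, delete both glued faces → V=19, E=48, F=31.
Check: V − E + F = 19 − 48 + 31 = 2.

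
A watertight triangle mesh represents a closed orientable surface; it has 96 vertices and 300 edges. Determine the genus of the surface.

3

Every face is a triangle and each edge borders two faces, so 3F = 2·300, giving F = 200.
χ = V − E + F = 96 − 300 + 200 = -4.
For a closed orientable surface χ = 2 − 2g, so g = (2 − (-4))/2 = 3.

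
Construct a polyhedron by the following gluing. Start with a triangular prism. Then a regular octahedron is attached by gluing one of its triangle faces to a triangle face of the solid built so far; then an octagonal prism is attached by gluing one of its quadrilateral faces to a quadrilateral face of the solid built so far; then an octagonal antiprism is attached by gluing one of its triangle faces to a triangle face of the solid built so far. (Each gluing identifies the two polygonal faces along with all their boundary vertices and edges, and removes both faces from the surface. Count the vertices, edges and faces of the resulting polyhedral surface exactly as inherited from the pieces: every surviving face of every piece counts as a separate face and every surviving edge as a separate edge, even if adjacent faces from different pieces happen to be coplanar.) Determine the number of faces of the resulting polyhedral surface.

A triangular prism: V=6, E=9, F=5.
Attach a regular octahedron (V=6, E=12, F=8) along a 3-gon: merge 3 vertices and 3 edges, delete both glued faces → V=9, E=18, F=11.
Attach an octagonal prism (V=16, E=24, F=10) along a 4-gon: merge 4 vertices and 4 edges, delete both glued faces → V=21, E=38, F=19.
Attach an octagonal antiprism (V=16, E=32, F=18) along a 3-gon: merge 3 vertices and 3 edges, delete both glued faces → V=34, E=67, F=35.
Check: V − E + F = 34 − 67 + 35 = 2.

35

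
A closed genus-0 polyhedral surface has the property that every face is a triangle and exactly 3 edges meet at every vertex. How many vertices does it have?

4

Each face has 3 edges and each edge borders two faces, so 2E = 3F.
Each vertex has degree 3, so 3V = 2E and hence V = 3F/3.
Euler: V − E + F = 2 ⇒ (3F/3) − (3F/2) + F = 2.
Multiply by 6: (6 − 9 + 6)F = 12, i.e. 3F = 12.
So F = 4, E = 3·4/2 = 6, V = 3·4/3 = 4.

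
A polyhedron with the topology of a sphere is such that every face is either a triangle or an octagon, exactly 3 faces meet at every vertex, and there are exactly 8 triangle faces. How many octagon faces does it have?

6

Let x be the number of octagons; then F = 8 + x.
Edge–face incidences: 2E = 3·8 + 8·x = 24 + 8x.
Every vertex has degree 3, so 3V = 2E.
Euler: V − E + F = 2 ⇒ (2E)/3 − E + (8 + x) = 2.
Multiply by 6: 2·(2E) − 3·(2E) + 6·(8 + x) = 12, i.e. 48 + 6x − (24 + 8x) = 12.
Collecting terms: −2x + 24 = 12, so −2x = −12, so x = 6.
Then 2E = 24 + 8·6 = 72, so E = 36, V = 2E/3 = 24, F = 8 + 6 = 14.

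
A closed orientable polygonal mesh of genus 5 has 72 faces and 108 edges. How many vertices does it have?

For a closed orientable surface of genus 5, χ = 2 − 2·5 = -8.
V = -8 + E − F = -8 + 108 − 72 = 28.

28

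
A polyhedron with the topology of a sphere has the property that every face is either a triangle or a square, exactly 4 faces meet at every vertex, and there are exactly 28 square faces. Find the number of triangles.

8

Let x be the number of triangles; then F = 28 + x.
Edge–face incidences: 2E = 4·28 + 3·x = 112 + 3x.
Every vertex has degree 4, so 4V = 2E.
Euler: V − E + F = 2 ⇒ (2E)/4 − E + (28 + x) = 2.
Multiply by 8: 2·(2E) − 4·(2E) + 8·(28 + x) = 16, i.e. 224 + 8x − 2·(112 + 3x) = 16.
Collecting terms: 2x = 16, so x = 8.
Then 2E = 112 + 3·8 = 136, so E = 68, V = 2E/4 = 34, F = 28 + 8 = 36.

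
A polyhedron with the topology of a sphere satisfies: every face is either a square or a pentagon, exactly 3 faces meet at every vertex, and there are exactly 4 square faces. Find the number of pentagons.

Let x be the number of pentagons; then F = 4 + x.
Edge–face incidences: 2E = 4·4 + 5·x = 16 + 5x.
Every vertex has degree 3, so 3V = 2E.
Euler: V − E + F = 2 ⇒ (2E)/3 − E + (4 + x) = 2.
Multiply by 6: 2·(2E) − 3·(2E) + 6·(4 + x) = 12, i.e. 24 + 6x − (16 + 5x) = 12.
Collecting terms: x + 8 = 12, so x = 4.
Then 2E = 16 + 5·4 = 36, so E = 18, V = 2E/3 = 12, F = 4 + 4 = 8.

4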